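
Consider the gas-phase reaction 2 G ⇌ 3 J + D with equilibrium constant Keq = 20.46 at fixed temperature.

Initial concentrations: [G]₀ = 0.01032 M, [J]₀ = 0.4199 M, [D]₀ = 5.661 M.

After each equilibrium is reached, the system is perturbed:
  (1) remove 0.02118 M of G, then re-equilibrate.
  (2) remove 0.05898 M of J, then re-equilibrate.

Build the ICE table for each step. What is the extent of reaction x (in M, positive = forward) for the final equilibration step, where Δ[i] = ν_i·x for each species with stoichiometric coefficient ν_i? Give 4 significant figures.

Q₀ = 3935 vs Keq = 20.46 ⇒ Q>K, reverse
Step 1:
                   G          J          D
  I          0.01032     0.4199      5.661
  C          0.07744    -0.1162   -0.03872
  E          0.08776     0.3037      5.622
  solve Keq expr → x = -0.03872; check Q = 20.46
Then remove 0.02118 M of G.
Step 2:
                   G          J          D
  I          0.06658     0.3037      5.622
  C          0.01289   -0.01934  -0.006445
  E          0.07947     0.2844      5.616
  solve Keq expr → x = -0.006445; check Q = 20.46
Then remove 0.05898 M of J.
Step 3:
                   G          J          D
  I          0.07947     0.2254      5.616
  C         -0.01484    0.02226    0.00742
  E          0.06463     0.2477      5.623
  solve Keq expr → x = 0.00742; check Q = 20.46

x = 0.00742 M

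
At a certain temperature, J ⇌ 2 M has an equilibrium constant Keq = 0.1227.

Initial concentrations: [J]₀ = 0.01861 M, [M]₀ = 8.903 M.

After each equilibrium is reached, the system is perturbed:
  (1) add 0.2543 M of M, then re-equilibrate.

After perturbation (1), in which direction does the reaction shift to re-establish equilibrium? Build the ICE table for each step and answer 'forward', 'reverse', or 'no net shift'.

Direction: reverse

Q₀ = 4259 vs Keq = 0.1227 ⇒ Q>K, reverse
Step 1:
                  J         M
  Initial   0.01861     8.903
  Change      4.096    -8.192
  Equil       4.115    0.7106
  solve Keq expr → x = -4.096; check Q = 0.1227
Then add 0.2543 M of M.
Step 2:
                  J         M
  Initial     4.115    0.9649
  Change     0.1219   -0.2438
  Equil       4.237     0.721
  solve Keq expr → x = -0.1219; check Q = 0.1227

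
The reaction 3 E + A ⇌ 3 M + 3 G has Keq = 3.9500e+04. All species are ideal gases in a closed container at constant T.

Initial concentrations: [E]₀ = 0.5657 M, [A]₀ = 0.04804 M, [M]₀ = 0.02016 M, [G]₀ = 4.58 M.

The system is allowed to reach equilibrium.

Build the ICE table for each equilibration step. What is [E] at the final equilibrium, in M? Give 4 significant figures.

[E]_eq = 0.422 M

Q₀ = 0.09051 vs Keq = 3.9500e+04 ⇒ Q<K, forward
Step 1:
                    E           A           M           G
  Initial      0.5657     0.04804     0.02016        4.58
  Change      -0.1437    -0.04788      0.1437      0.1437
  Equil         0.422  1.5602e-04      0.1638       4.724
  solve Keq expr → x = 0.04788; check Q = 3.9500e+04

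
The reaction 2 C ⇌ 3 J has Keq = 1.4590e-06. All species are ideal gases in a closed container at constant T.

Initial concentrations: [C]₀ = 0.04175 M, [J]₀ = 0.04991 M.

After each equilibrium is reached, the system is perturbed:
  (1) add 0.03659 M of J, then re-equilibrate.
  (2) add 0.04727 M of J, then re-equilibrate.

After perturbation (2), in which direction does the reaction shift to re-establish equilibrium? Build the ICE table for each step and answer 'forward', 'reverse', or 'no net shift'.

Direction: reverse

Q₀ = 0.07133 vs Keq = 1.4590e-06 ⇒ Q>K, reverse
Step 1:
                   C          J
  Initial    0.04175    0.04991
  Change     0.03194   -0.04792
  Equil      0.07369   0.001994
  solve Keq expr → x = -0.01597; check Q = 1.4590e-06
Then add 0.03659 M of J.
Step 2:
                   C          J
  Initial    0.07369    0.03858
  Change     0.02412   -0.03618
  Equil      0.09781   0.002408
  solve Keq expr → x = -0.01206; check Q = 1.4590e-06
Then add 0.04727 M of J.
Step 3:
                   C          J
  Initial    0.09781    0.04968
  Change     0.03119   -0.04678
  Equil        0.129   0.002896
  solve Keq expr → x = -0.01559; check Q = 1.4590e-06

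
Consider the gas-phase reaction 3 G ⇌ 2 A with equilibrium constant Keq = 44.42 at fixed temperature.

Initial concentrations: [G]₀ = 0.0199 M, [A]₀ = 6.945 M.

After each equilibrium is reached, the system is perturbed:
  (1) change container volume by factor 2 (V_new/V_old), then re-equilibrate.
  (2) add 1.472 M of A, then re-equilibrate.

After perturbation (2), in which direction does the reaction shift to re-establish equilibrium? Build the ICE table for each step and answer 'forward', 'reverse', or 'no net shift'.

Q₀ = 6.1205e+06 vs Keq = 44.42 ⇒ Q>K, reverse
Step 1:
                    G           A
  init         0.0199       6.945
  Δ            0.9448     -0.6299
  eq           0.9647       6.315
  solve Keq expr → x = -0.3149; check Q = 44.42
Then change container volume by factor 2 (V_new/V_old).
Step 2:
                    G           A
  init         0.4824       3.158
  Δ            0.1155    -0.07697
  eq           0.5978       3.081
  solve Keq expr → x = -0.03849; check Q = 44.42
Then add 1.472 M of A.
Step 3:
                    G           A
  init         0.5978       4.553
  Δ            0.1652     -0.1102
  eq           0.7631       4.442
  solve Keq expr → x = -0.05508; check Q = 44.42

Direction: reverse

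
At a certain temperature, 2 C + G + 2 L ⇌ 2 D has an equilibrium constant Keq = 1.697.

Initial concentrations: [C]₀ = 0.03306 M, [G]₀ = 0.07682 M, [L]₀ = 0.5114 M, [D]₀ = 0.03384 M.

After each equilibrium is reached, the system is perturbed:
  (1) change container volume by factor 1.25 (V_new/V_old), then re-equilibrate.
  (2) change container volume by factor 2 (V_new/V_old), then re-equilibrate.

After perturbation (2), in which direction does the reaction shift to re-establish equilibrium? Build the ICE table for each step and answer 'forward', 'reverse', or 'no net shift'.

Direction: reverse

Q₀ = 52.15 vs Keq = 1.697 ⇒ Q>K, reverse
Step 1:
                   C          G          L          D
  Initial    0.03306    0.07682     0.5114    0.03384
  Change      0.0224     0.0112     0.0224    -0.0224
  Equil      0.05546    0.08802     0.5338    0.01144
  solve Keq expr → x = -0.0112; check Q = 1.697
Then change container volume by factor 1.25 (V_new/V_old).
Step 2:
                   C          G          L          D
  Initial    0.04437    0.07042      0.427   0.009153
  Change    0.002191   0.001096   0.002191  -0.002191
  Equil      0.04656    0.07151     0.4292   0.006962
  solve Keq expr → x = -0.001096; check Q = 1.697
Then change container volume by factor 2 (V_new/V_old).
Step 3:
                   C          G          L          D
  Initial    0.02328    0.03576     0.2146   0.003481
  Change    0.002106   0.001053   0.002106  -0.002106
  Equil      0.02539    0.03681     0.2167   0.001375
  solve Keq expr → x = -0.001053; check Q = 1.697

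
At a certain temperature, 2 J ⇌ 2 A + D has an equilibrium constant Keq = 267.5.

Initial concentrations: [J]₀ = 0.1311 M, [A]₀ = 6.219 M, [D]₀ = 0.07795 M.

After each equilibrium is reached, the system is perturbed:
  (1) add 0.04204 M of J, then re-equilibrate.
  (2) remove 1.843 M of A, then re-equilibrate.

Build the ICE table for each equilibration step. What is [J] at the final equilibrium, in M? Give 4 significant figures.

Q₀ = 175.4 vs Keq = 267.5 ⇒ Q<K, forward
Step 1:
                   J          A          D
  init        0.1311      6.219    0.07795
  Δ         -0.01849    0.01849   0.009243
  eq          0.1126      6.237    0.08719
  solve Keq expr → x = 0.009243; check Q = 267.5
Then add 0.04204 M of J.
Step 2:
                   J          A          D
  init        0.1547      6.237    0.08719
  Δ         -0.03163    0.03163    0.01582
  eq           0.123      6.269      0.103
  solve Keq expr → x = 0.01582; check Q = 267.5
Then remove 1.843 M of A.
Step 3:
                   J          A          D
  init         0.123      4.426      0.103
  Δ         -0.02953    0.02953    0.01476
  eq         0.09349      4.456     0.1178
  solve Keq expr → x = 0.01476; check Q = 267.5

[J]_eq = 0.09349 M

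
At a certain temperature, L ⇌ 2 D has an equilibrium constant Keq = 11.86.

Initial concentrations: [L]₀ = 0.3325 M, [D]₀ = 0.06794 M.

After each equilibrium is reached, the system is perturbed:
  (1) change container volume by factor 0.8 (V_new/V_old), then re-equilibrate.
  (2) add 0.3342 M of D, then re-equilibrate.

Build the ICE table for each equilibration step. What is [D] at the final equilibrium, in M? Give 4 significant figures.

Q₀ = 0.01388 vs Keq = 11.86 ⇒ Q<K, forward
Step 1:
                   L          D
  I           0.3325    0.06794
  C          -0.2958     0.5916
  E          0.03668     0.6596
  solve Keq expr → x = 0.2958; check Q = 11.86
Then change container volume by factor 0.8 (V_new/V_old).
Step 2:
                   L          D
  I          0.04585     0.8245
  C          0.00899   -0.01798
  E          0.05484     0.8065
  solve Keq expr → x = -0.00899; check Q = 11.86
Then add 0.3342 M of D.
Step 3:
                   L          D
  I          0.05484      1.141
  C          0.04001   -0.08003
  E          0.09486      1.061
  solve Keq expr → x = -0.04001; check Q = 11.86

[D]_eq = 1.061 M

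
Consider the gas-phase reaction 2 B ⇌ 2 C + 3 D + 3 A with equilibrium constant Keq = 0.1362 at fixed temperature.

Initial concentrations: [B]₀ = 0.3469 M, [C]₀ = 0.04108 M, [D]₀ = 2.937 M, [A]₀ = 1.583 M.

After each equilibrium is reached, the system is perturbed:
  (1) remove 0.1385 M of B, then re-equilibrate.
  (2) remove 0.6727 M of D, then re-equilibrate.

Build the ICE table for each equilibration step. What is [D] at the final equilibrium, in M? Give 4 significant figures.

[D]_eq = 2.223 M

Q₀ = 1.409 vs Keq = 0.1362 ⇒ Q>K, reverse
Step 1:
                   B          C          D          A
  I           0.3469    0.04108      2.937      1.583
  C           0.0265    -0.0265   -0.03976   -0.03976
  E           0.3734    0.01458      2.897      1.543
  solve Keq expr → x = -0.01325; check Q = 0.1362
Then remove 0.1385 M of B.
Step 2:
                   B          C          D          A
  I           0.2349    0.01458      2.897      1.543
  C           0.0051    -0.0051   -0.00765   -0.00765
  E             0.24   0.009476       2.89      1.536
  solve Keq expr → x = -0.00255; check Q = 0.1362
Then remove 0.6727 M of D.
Step 3:
                   B          C          D          A
  I             0.24   0.009476      2.217      1.536
  C        -0.004232   0.004232   0.006349   0.006349
  E           0.2358    0.01371      2.223      1.542
  solve Keq expr → x = 0.002116; check Q = 0.1362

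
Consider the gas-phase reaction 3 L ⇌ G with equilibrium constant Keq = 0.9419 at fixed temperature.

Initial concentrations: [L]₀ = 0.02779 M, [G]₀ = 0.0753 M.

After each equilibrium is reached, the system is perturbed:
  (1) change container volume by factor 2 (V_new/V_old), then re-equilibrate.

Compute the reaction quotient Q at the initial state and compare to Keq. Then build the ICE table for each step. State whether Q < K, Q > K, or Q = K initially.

Q₀ = 3509; Q > K (proceeds reverse)

Q₀ = 3509 vs Keq = 0.9419 ⇒ Q>K, reverse
Step 1:
                   L          G
  init       0.02779     0.0753
  Δ           0.1948   -0.06492
  eq          0.2225    0.01038
  solve Keq expr → x = -0.06492; check Q = 0.9419
Then change container volume by factor 2 (V_new/V_old).
Step 2:
                   L          G
  init        0.1113   0.005191
  Δ          0.01047  -0.003491
  eq          0.1217     0.0017
  solve Keq expr → x = -0.003491; check Q = 0.9419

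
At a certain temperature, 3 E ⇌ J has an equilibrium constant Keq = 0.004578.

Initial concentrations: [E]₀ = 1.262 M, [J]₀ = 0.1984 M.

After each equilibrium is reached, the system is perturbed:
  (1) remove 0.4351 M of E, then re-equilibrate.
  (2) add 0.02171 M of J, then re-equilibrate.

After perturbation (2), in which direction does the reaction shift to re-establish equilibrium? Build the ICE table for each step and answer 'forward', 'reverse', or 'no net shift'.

Direction: reverse

Q₀ = 0.09871 vs Keq = 0.004578 ⇒ Q>K, reverse
Step 1:
                  E         J
  I           1.262    0.1984
  C          0.5178   -0.1726
  E            1.78   0.02581
  solve Keq expr → x = -0.1726; check Q = 0.004578
Then remove 0.4351 M of E.
Step 2:
                  E         J
  I           1.345   0.02581
  C         0.04089  -0.01363
  E           1.386   0.01218
  solve Keq expr → x = -0.01363; check Q = 0.004578
Then add 0.02171 M of J.
Step 3:
                  E         J
  I           1.386   0.03389
  C         0.06016  -0.02005
  E           1.446   0.01383
  solve Keq expr → x = -0.02005; check Q = 0.004578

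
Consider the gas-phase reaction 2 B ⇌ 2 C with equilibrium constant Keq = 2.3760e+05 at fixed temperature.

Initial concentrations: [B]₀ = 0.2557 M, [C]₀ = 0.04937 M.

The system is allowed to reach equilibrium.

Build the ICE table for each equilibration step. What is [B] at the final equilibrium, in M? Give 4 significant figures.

Q₀ = 0.03728 vs Keq = 2.3760e+05 ⇒ Q<K, forward
Step 1:
                    B           C
  init         0.2557     0.04937
  Δ           -0.2551      0.2551
  eq       6.2458e-04      0.3044
  solve Keq expr → x = 0.1275; check Q = 2.3760e+05

[B]_eq = 6.2458e-04 M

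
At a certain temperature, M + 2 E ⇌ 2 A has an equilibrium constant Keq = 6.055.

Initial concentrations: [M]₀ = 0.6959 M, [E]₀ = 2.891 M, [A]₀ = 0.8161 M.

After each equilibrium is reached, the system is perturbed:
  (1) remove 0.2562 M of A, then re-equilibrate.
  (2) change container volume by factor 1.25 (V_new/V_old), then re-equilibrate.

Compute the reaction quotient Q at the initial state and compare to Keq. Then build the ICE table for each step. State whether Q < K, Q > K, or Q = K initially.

Q₀ = 0.1145; Q < K (proceeds forward)

Q₀ = 0.1145 vs Keq = 6.055 ⇒ Q<K, forward
Step 1:
                    M           E           A
  Initial      0.6959       2.891      0.8161
  Change      -0.5257      -1.051       1.051
  Equil        0.1702        1.84       1.867
  solve Keq expr → x = 0.5257; check Q = 6.055
Then remove 0.2562 M of A.
Step 2:
                    M           E           A
  Initial      0.1702        1.84       1.611
  Change     -0.02673    -0.05346     0.05346
  Equil        0.1435       1.786       1.665
  solve Keq expr → x = 0.02673; check Q = 6.055
Then change container volume by factor 1.25 (V_new/V_old).
Step 3:
                    M           E           A
  Initial      0.1148       1.429       1.332
  Change      0.01598     0.03196    -0.03196
  Equil        0.1308       1.461         1.3
  solve Keq expr → x = -0.01598; check Q = 6.055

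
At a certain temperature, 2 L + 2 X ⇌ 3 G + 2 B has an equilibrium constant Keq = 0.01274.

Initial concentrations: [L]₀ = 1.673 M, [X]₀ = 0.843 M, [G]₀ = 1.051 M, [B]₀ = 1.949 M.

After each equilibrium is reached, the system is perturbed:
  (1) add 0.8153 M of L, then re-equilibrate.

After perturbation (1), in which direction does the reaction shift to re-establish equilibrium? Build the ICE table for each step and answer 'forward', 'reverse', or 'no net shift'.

Direction: forward

Q₀ = 2.217 vs Keq = 0.01274 ⇒ Q>K, reverse
Step 1:
                  L         X         G         B
  I           1.673     0.843     1.051     1.949
  C          0.4636    0.4636   -0.6953   -0.4636
  E           2.137     1.307    0.3557     1.485
  solve Keq expr → x = -0.2318; check Q = 0.01274
Then add 0.8153 M of L.
Step 2:
                  L         X         G         B
  I           2.952     1.307    0.3557     1.485
  C        -0.04252  -0.04252   0.06378   0.04252
  E           2.909     1.264    0.4195     1.528
  solve Keq expr → x = 0.02126; check Q = 0.01274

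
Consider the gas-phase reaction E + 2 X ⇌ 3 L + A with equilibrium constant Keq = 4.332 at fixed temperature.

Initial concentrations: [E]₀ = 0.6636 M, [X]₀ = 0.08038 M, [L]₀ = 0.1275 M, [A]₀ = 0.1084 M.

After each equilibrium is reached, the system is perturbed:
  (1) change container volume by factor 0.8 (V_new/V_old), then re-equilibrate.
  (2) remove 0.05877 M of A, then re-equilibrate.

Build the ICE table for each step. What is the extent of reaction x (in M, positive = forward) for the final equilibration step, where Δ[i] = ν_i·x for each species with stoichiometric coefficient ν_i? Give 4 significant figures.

x = 0.002263 M

Q₀ = 0.0524 vs Keq = 4.332 ⇒ Q<K, forward
Step 1:
                    E           X           L           A
  I            0.6636     0.08038      0.1275      0.1084
  C          -0.02907    -0.05813      0.0872     0.02907
  E            0.6345     0.02225      0.2147      0.1375
  solve Keq expr → x = 0.02907; check Q = 4.332
Then change container volume by factor 0.8 (V_new/V_old).
Step 2:
                    E           X           L           A
  I            0.7932     0.02781      0.2684      0.1718
  C          0.001249    0.002499   -0.003748   -0.001249
  E            0.7944     0.03031      0.2646      0.1706
  solve Keq expr → x = -0.001249; check Q = 4.332
Then remove 0.05877 M of A.
Step 3:
                    E           X           L           A
  I            0.7944     0.03031      0.2646      0.1118
  C         -0.002263   -0.004526    0.006789    0.002263
  E            0.7922     0.02578      0.2714      0.1141
  solve Keq expr → x = 0.002263; check Q = 4.332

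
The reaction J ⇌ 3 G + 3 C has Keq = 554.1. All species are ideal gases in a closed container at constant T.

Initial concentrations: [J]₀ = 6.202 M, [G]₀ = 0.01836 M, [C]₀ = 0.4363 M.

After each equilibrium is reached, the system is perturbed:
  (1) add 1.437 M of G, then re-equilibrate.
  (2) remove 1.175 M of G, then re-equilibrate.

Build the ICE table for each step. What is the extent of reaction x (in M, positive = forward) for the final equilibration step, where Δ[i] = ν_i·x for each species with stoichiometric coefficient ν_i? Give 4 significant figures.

x = 0.1775 M

Q₀ = 8.2879e-08 vs Keq = 554.1 ⇒ Q<K, forward
Step 1:
                   J          G          C
  I            6.202    0.01836     0.4363
  C           -1.176      3.529      3.529
  E            5.026      3.548      3.966
  solve Keq expr → x = 1.176; check Q = 554.1
Then add 1.437 M of G.
Step 2:
                   J          G          C
  I            5.026      4.985      3.966
  C            0.221    -0.6631    -0.6631
  E            5.247      4.322      3.303
  solve Keq expr → x = -0.221; check Q = 554.1
Then remove 1.175 M of G.
Step 3:
                   J          G          C
  I            5.247      3.147      3.303
  C          -0.1775     0.5325     0.5325
  E            5.069      3.679      3.835
  solve Keq expr → x = 0.1775; check Q = 554.1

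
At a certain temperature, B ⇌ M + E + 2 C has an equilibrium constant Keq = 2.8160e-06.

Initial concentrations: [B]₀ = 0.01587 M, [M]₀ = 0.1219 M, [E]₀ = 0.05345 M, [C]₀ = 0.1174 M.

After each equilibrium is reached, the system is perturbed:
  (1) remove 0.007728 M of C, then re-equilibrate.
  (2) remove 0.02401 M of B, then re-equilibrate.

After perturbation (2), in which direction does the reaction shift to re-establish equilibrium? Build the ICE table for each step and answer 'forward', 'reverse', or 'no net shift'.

Direction: reverse

Q₀ = 0.005659 vs Keq = 2.8160e-06 ⇒ Q>K, reverse
Step 1:
                    B           M           E           C
  init        0.01587      0.1219     0.05345      0.1174
  Δ           0.04806    -0.04806    -0.04806    -0.09613
  eq          0.06393     0.07384    0.005387     0.02127
  solve Keq expr → x = -0.04806; check Q = 2.8160e-06
Then remove 0.007728 M of C.
Step 2:
                    B           M           E           C
  init        0.06393     0.07384    0.005387     0.01355
  Δ         -0.002028    0.002028    0.002028    0.004057
  eq           0.0619     0.07587    0.007415      0.0176
  solve Keq expr → x = 0.002028; check Q = 2.8160e-06
Then remove 0.02401 M of B.
Step 3:
                    B           M           E           C
  init        0.03789     0.07587    0.007415      0.0176
  Δ          0.001144   -0.001144   -0.001144   -0.002287
  eq          0.03904     0.07472    0.006272     0.01532
  solve Keq expr → x = -0.001144; check Q = 2.8160e-06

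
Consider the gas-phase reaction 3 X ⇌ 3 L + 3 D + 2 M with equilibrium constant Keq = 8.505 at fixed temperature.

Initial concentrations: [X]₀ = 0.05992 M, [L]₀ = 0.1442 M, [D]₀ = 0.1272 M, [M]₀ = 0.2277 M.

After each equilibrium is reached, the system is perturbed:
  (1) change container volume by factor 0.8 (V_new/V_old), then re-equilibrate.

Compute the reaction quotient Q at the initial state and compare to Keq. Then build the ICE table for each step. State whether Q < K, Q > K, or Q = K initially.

Q₀ = 0.001487; Q < K (proceeds forward)

Q₀ = 0.001487 vs Keq = 8.505 ⇒ Q<K, forward
Step 1:
                  X         L         D         M
  init      0.05992    0.1442    0.1272    0.2277
  Δ        -0.05279   0.05279   0.05279   0.03519
  eq       0.007128     0.197      0.18    0.2629
  solve Keq expr → x = 0.0176; check Q = 8.505
Then change container volume by factor 0.8 (V_new/V_old).
Step 2:
                  X         L         D         M
  init     0.008911    0.2462     0.225    0.3286
  Δ        0.003565 -0.003565 -0.003565 -0.002376
  eq        0.01248    0.2427    0.2214    0.3262
  solve Keq expr → x = -0.001188; check Q = 8.505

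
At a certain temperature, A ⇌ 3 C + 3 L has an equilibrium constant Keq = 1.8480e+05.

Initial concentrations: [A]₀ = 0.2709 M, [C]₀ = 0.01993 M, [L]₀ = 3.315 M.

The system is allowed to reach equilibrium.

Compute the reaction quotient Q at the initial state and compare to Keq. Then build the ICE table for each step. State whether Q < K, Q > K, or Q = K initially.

Q₀ = 0.001065 vs Keq = 1.8480e+05 ⇒ Q<K, forward
Step 1:
                   A          C          L
  init        0.2709    0.01993      3.315
  Δ          -0.2707      0.812      0.812
  eq      2.1905e-04      0.832      4.127
  solve Keq expr → x = 0.2707; check Q = 1.8480e+05

Q₀ = 0.001065; Q < K (proceeds forward)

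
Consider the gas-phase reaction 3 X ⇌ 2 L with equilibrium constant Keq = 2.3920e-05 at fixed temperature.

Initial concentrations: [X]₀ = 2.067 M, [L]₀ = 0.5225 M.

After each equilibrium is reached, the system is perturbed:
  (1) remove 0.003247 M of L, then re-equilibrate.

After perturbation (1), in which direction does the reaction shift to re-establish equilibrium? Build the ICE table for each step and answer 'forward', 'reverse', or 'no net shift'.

Q₀ = 0.03091 vs Keq = 2.3920e-05 ⇒ Q>K, reverse
Step 1:
                    X           L
  Initial       2.067      0.5225
  Change       0.7491     -0.4994
  Equil         2.816     0.02311
  solve Keq expr → x = -0.2497; check Q = 2.3920e-05
Then remove 0.003247 M of L.
Step 2:
                    X           L
  Initial       2.816     0.01987
  Change    -0.004782    0.003188
  Equil         2.811     0.02305
  solve Keq expr → x = 0.001594; check Q = 2.3920e-05

Direction: forward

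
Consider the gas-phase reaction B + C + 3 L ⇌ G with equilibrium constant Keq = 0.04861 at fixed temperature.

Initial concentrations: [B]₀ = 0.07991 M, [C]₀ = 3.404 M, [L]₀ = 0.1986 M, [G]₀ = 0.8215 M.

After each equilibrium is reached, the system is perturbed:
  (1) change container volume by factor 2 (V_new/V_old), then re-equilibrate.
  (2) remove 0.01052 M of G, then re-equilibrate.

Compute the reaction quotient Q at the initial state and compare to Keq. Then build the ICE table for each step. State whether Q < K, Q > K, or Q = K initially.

Q₀ = 385.5; Q > K (proceeds reverse)

Q₀ = 385.5 vs Keq = 0.04861 ⇒ Q>K, reverse
Step 1:
                    B           C           L           G
  init        0.07991       3.404      0.1986      0.8215
  Δ            0.4507      0.4507       1.352     -0.4507
  eq           0.5306       3.855       1.551      0.3708
  solve Keq expr → x = -0.4507; check Q = 0.04861
Then change container volume by factor 2 (V_new/V_old).
Step 2:
                    B           C           L           G
  init         0.2653       1.927      0.7754      0.1854
  Δ            0.1257      0.1257       0.377     -0.1257
  eq            0.391       2.053       1.152     0.05972
  solve Keq expr → x = -0.1257; check Q = 0.04861
Then remove 0.01052 M of G.
Step 3:
                    B           C           L           G
  init          0.391       2.053       1.152      0.0492
  Δ          -0.00645    -0.00645    -0.01935     0.00645
  eq           0.3845       2.047       1.133     0.05565
  solve Keq expr → x = 0.00645; check Q = 0.04861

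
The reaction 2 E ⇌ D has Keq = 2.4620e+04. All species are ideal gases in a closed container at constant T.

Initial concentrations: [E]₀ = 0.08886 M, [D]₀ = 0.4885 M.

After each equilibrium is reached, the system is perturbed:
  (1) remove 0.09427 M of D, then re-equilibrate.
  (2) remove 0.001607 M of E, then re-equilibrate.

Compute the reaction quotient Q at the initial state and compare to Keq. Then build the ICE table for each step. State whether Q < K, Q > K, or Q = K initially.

Q₀ = 61.87; Q < K (proceeds forward)

Q₀ = 61.87 vs Keq = 2.4620e+04 ⇒ Q<K, forward
Step 1:
                    E           D
  init        0.08886      0.4885
  Δ          -0.08422     0.04211
  eq         0.004642      0.5306
  solve Keq expr → x = 0.04211; check Q = 2.4620e+04
Then remove 0.09427 M of D.
Step 2:
                    E           D
  init       0.004642      0.4363
  Δ       -4.3150e-04  2.1575e-04
  eq         0.004211      0.4366
  solve Keq expr → x = 2.1575e-04; check Q = 2.4620e+04
Then remove 0.001607 M of E.
Step 3:
                    E           D
  init       0.002604      0.4366
  Δ          0.001603 -8.0157e-04
  eq         0.004207      0.4358
  solve Keq expr → x = -8.0157e-04; check Q = 2.4620e+04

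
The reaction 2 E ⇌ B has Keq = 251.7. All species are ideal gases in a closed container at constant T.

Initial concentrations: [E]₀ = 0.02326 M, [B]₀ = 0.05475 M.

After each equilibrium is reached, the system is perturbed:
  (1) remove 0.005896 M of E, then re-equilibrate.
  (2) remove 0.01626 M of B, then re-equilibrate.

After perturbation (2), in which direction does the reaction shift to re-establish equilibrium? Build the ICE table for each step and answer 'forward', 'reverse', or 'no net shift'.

Q₀ = 101.2 vs Keq = 251.7 ⇒ Q<K, forward
Step 1:
                   E          B
  init       0.02326    0.05475
  Δ        -0.007983   0.003992
  eq         0.01528    0.05874
  solve Keq expr → x = 0.003992; check Q = 251.7
Then remove 0.005896 M of E.
Step 2:
                   E          B
  init      0.009381    0.05874
  Δ         0.005532  -0.002766
  eq         0.01491    0.05598
  solve Keq expr → x = -0.002766; check Q = 251.7
Then remove 0.01626 M of B.
Step 3:
                   E          B
  init       0.01491    0.03972
  Δ         -0.00218    0.00109
  eq         0.01273    0.04081
  solve Keq expr → x = 0.00109; check Q = 251.7

Direction: forward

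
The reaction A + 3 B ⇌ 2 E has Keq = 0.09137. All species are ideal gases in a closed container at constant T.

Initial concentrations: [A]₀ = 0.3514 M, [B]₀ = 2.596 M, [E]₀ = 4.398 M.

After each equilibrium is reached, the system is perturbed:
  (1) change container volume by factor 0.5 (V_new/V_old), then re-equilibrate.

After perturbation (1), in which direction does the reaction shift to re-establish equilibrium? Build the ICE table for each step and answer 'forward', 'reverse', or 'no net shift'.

Direction: forward

Q₀ = 3.146 vs Keq = 0.09137 ⇒ Q>K, reverse
Step 1:
                  A         B         E
  init       0.3514     2.596     4.398
  Δ          0.6759     2.028    -1.352
  eq          1.027     4.624     3.046
  solve Keq expr → x = -0.6759; check Q = 0.09137
Then change container volume by factor 0.5 (V_new/V_old).
Step 2:
                  A         B         E
  init        2.055     9.248     6.092
  Δ          -0.613    -1.839     1.226
  eq          1.442     7.408     7.318
  solve Keq expr → x = 0.613; check Q = 0.09137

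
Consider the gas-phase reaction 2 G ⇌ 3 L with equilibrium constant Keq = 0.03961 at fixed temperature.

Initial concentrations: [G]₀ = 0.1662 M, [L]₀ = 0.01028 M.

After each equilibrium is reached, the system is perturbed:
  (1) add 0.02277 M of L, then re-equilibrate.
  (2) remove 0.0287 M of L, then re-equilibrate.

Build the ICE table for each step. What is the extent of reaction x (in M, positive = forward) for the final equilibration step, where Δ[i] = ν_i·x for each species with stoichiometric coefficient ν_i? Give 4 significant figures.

Q₀ = 3.9329e-05 vs Keq = 0.03961 ⇒ Q<K, forward
Step 1:
                   G          L
  I           0.1662    0.01028
  C         -0.04791    0.07186
  E           0.1183    0.08214
  solve Keq expr → x = 0.02395; check Q = 0.03961
Then add 0.02277 M of L.
Step 2:
                   G          L
  I           0.1183     0.1049
  C          0.01164   -0.01746
  E           0.1299    0.08745
  solve Keq expr → x = -0.005822; check Q = 0.03961
Then remove 0.0287 M of L.
Step 3:
                   G          L
  I           0.1299    0.05875
  C         -0.01466    0.02199
  E           0.1153    0.08074
  solve Keq expr → x = 0.007331; check Q = 0.03961

x = 0.007331 M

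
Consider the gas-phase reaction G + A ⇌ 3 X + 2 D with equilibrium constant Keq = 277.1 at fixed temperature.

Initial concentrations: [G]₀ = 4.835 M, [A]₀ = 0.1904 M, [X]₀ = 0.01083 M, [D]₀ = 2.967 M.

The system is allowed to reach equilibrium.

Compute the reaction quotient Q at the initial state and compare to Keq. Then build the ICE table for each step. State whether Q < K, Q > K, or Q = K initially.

Q₀ = 1.2147e-05; Q < K (proceeds forward)

Q₀ = 1.2147e-05 vs Keq = 277.1 ⇒ Q<K, forward
Step 1:
                  G         A         X         D
  Initial     4.835    0.1904   0.01083     2.967
  Change    -0.1887   -0.1887    0.5662    0.3775
  Equil       4.646  0.001669     0.577     3.344
  solve Keq expr → x = 0.1887; check Q = 277.1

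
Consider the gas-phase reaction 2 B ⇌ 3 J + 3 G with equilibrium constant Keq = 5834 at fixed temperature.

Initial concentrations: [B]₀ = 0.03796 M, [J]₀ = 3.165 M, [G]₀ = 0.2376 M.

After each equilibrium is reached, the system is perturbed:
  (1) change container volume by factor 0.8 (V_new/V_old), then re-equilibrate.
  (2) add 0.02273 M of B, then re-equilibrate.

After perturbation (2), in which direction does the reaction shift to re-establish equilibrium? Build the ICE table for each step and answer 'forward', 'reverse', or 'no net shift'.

Direction: forward

Q₀ = 295.1 vs Keq = 5834 ⇒ Q<K, forward
Step 1:
                  B         J         G
  Initial   0.03796     3.165    0.2376
  Change   -0.02695   0.04042   0.04042
  Equil     0.01101     3.205     0.278
  solve Keq expr → x = 0.01347; check Q = 5834
Then change container volume by factor 0.8 (V_new/V_old).
Step 2:
                  B         J         G
  Initial   0.01377     4.007    0.3475
  Change   0.006735   -0.0101   -0.0101
  Equil      0.0205     3.997    0.3374
  solve Keq expr → x = -0.003368; check Q = 5834
Then add 0.02273 M of B.
Step 3:
                  B         J         G
  Initial   0.04323     3.997    0.3374
  Change   -0.01972   0.02958   0.02958
  Equil     0.02352     4.026     0.367
  solve Keq expr → x = 0.009859; check Q = 5834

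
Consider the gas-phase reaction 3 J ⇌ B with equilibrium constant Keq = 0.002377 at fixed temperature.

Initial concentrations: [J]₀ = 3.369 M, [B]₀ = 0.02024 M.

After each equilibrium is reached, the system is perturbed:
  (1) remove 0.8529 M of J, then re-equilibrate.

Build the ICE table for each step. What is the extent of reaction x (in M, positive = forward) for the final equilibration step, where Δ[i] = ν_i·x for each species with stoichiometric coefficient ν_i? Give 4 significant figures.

Q₀ = 5.2931e-04 vs Keq = 0.002377 ⇒ Q<K, forward
Step 1:
                    J           B
  init          3.369     0.02024
  Δ           -0.1722     0.05741
  eq            3.197     0.07765
  solve Keq expr → x = 0.05741; check Q = 0.002377
Then remove 0.8529 M of J.
Step 2:
                    J           B
  init          2.344     0.07765
  Δ            0.1256    -0.04186
  eq            2.469     0.03579
  solve Keq expr → x = -0.04186; check Q = 0.002377

x = -0.04186 M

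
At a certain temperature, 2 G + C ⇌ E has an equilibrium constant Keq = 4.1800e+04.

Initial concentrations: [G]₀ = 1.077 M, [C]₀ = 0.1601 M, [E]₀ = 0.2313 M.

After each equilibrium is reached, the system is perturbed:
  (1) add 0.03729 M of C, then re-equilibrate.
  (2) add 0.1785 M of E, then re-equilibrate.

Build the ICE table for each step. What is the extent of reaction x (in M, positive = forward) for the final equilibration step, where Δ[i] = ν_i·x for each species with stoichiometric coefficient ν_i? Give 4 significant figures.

x = -9.1718e-06 M

Q₀ = 1.246 vs Keq = 4.1800e+04 ⇒ Q<K, forward
Step 1:
                    G           C           E
  Initial       1.077      0.1601      0.2313
  Change      -0.3202     -0.1601      0.1601
  Equil        0.7568  1.6347e-05      0.3914
  solve Keq expr → x = 0.1601; check Q = 4.1800e+04
Then add 0.03729 M of C.
Step 2:
                    G           C           E
  Initial      0.7568     0.03731      0.3914
  Change     -0.07457    -0.03728     0.03728
  Equil        0.6823  2.2031e-05      0.4287
  solve Keq expr → x = 0.03728; check Q = 4.1800e+04
Then add 0.1785 M of E.
Step 3:
                    G           C           E
  Initial      0.6823  2.2031e-05      0.6072
  Change   1.8344e-05  9.1718e-06 -9.1718e-06
  Equil        0.6823  3.1203e-05      0.6072
  solve Keq expr → x = -9.1718e-06; check Q = 4.1800e+04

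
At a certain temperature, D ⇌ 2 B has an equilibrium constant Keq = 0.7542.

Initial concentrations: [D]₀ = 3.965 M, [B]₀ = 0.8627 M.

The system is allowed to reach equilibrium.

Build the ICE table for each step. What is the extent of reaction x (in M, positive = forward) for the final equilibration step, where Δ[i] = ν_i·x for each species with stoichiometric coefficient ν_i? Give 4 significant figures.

Q₀ = 0.1877 vs Keq = 0.7542 ⇒ Q<K, forward
Step 1:
                   D          B
  I            3.965     0.8627
  C          -0.3897     0.7794
  E            3.575      1.642
  solve Keq expr → x = 0.3897; check Q = 0.7542

x = 0.3897 M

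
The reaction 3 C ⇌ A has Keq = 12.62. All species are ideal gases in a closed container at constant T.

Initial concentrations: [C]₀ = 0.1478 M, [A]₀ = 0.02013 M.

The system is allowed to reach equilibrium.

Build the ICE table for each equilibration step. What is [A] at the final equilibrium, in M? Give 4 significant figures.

[A]_eq = 0.02664 M

Q₀ = 6.235 vs Keq = 12.62 ⇒ Q<K, forward
Step 1:
                  C         A
  init       0.1478   0.02013
  Δ        -0.01952  0.006508
  eq         0.1283   0.02664
  solve Keq expr → x = 0.006508; check Q = 12.62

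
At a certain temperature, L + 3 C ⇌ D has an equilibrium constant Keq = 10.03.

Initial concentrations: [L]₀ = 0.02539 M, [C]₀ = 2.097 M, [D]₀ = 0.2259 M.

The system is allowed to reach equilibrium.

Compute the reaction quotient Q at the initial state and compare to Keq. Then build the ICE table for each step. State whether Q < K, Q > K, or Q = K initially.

Q₀ = 0.9648; Q < K (proceeds forward)

Q₀ = 0.9648 vs Keq = 10.03 ⇒ Q<K, forward
Step 1:
                  L         C         D
  init      0.02539     2.097    0.2259
  Δ        -0.02243  -0.06729   0.02243
  eq       0.002961      2.03    0.2483
  solve Keq expr → x = 0.02243; check Q = 10.03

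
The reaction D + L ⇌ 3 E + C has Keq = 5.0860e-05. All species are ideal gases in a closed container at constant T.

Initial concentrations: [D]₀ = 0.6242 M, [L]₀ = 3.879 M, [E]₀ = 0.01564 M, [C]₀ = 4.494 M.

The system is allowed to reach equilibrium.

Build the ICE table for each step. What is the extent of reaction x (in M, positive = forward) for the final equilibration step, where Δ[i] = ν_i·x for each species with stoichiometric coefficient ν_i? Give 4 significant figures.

x = 0.004803 M

Q₀ = 7.1007e-06 vs Keq = 5.0860e-05 ⇒ Q<K, forward
Step 1:
                  D         L         E         C
  Initial    0.6242     3.879   0.01564     4.494
  Change  -0.004803 -0.004803   0.01441  0.004803
  Equil      0.6194     3.874   0.03005     4.499
  solve Keq expr → x = 0.004803; check Q = 5.0860e-05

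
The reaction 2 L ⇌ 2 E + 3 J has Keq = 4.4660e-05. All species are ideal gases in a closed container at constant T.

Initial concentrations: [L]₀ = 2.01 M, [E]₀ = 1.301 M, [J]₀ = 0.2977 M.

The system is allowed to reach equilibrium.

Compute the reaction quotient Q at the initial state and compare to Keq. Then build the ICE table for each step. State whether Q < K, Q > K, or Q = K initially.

Q₀ = 0.01105; Q > K (proceeds reverse)

Q₀ = 0.01105 vs Keq = 4.4660e-05 ⇒ Q>K, reverse
Step 1:
                  L         E         J
  Initial      2.01     1.301    0.2977
  Change     0.1621   -0.1621   -0.2431
  Equil       2.172     1.139   0.05456
  solve Keq expr → x = -0.08105; check Q = 4.4660e-05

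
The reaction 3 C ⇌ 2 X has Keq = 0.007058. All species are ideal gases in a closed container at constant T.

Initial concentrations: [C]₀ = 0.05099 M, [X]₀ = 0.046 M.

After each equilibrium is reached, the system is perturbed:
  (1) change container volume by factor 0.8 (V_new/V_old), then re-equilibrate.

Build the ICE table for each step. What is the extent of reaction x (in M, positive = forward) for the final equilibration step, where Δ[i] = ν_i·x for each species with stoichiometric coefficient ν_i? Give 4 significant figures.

x = 2.2576e-04 M

Q₀ = 15.96 vs Keq = 0.007058 ⇒ Q>K, reverse
Step 1:
                   C          X
  init       0.05099      0.046
  Δ          0.06408   -0.04272
  eq          0.1151   0.003279
  solve Keq expr → x = -0.02136; check Q = 0.007058
Then change container volume by factor 0.8 (V_new/V_old).
Step 2:
                   C          X
  init        0.1438   0.004099
  Δ       -6.7727e-04 4.5151e-04
  eq          0.1432   0.004551
  solve Keq expr → x = 2.2576e-04; check Q = 0.007058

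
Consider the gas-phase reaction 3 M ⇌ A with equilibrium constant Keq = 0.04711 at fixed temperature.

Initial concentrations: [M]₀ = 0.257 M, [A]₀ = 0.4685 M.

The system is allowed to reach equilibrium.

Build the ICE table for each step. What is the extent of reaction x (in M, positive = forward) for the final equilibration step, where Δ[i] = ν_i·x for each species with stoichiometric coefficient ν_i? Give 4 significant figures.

Q₀ = 27.6 vs Keq = 0.04711 ⇒ Q>K, reverse
Step 1:
                    M           A
  I             0.257      0.4685
  C             1.073     -0.3577
  E              1.33      0.1108
  solve Keq expr → x = -0.3577; check Q = 0.04711

x = -0.3577 M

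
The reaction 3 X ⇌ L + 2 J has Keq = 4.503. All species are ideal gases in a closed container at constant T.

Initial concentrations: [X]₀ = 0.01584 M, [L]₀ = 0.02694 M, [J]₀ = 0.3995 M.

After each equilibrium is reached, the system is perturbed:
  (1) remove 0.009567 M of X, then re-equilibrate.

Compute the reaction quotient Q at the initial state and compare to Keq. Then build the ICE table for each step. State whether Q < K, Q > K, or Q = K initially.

Q₀ = 1082 vs Keq = 4.503 ⇒ Q>K, reverse
Step 1:
                  X         L         J
  init      0.01584   0.02694    0.3995
  Δ         0.05085  -0.01695   -0.0339
  eq        0.06669  0.009991    0.3656
  solve Keq expr → x = -0.01695; check Q = 4.503
Then remove 0.009567 M of X.
Step 2:
                  X         L         J
  init      0.05712  0.009991    0.3656
  Δ         0.00513  -0.00171  -0.00342
  eq        0.06225  0.008281    0.3622
  solve Keq expr → x = -0.00171; check Q = 4.503

Q₀ = 1082; Q > K (proceeds reverse)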